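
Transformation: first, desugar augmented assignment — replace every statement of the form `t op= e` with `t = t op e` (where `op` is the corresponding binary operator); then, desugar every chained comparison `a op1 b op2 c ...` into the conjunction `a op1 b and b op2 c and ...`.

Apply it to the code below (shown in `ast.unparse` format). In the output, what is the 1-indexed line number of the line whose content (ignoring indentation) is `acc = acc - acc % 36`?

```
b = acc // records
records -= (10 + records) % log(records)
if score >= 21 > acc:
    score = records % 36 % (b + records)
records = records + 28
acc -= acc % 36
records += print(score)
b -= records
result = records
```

6

Transformed code:
b = acc // records
records = records - (10 + records) % log(records)
if score >= 21 and 21 > acc:
    score = records % 36 % (b + records)
records = records + 28
acc = acc - acc % 36
records = records + print(score)
b = b - records
result = records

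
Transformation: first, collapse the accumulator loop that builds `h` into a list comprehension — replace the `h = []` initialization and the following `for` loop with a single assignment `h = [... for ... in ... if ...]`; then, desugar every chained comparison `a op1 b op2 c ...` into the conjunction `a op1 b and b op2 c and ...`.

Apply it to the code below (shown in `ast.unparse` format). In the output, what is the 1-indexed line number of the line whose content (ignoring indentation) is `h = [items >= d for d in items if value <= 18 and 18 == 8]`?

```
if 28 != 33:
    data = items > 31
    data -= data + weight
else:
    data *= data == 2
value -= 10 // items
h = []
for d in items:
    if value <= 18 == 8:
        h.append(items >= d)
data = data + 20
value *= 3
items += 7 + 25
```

Transformed code:
if 28 != 33:
    data = items > 31
    data -= data + weight
else:
    data *= data == 2
value -= 10 // items
h = [items >= d for d in items if value <= 18 and 18 == 8]
data = data + 20
value *= 3
items += 7 + 25

7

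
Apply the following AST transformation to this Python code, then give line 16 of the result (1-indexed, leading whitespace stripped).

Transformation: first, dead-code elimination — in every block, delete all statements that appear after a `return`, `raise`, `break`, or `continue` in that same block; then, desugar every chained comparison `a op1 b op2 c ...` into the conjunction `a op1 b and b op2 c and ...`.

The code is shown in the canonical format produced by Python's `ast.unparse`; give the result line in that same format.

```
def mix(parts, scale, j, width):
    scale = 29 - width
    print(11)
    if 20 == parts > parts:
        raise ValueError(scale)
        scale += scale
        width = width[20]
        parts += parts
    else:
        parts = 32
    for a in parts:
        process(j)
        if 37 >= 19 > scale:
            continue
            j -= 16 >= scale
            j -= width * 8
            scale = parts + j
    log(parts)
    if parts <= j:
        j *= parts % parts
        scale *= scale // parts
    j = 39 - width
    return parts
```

j = 39 - width

Transformed code:
def mix(parts, scale, j, width):
    scale = 29 - width
    print(11)
    if 20 == parts and parts > parts:
        raise ValueError(scale)
    else:
        parts = 32
    for a in parts:
        process(j)
        if 37 >= 19 and 19 > scale:
            continue
    log(parts)
    if parts <= j:
        j *= parts % parts
        scale *= scale // parts
    j = 39 - width
    return parts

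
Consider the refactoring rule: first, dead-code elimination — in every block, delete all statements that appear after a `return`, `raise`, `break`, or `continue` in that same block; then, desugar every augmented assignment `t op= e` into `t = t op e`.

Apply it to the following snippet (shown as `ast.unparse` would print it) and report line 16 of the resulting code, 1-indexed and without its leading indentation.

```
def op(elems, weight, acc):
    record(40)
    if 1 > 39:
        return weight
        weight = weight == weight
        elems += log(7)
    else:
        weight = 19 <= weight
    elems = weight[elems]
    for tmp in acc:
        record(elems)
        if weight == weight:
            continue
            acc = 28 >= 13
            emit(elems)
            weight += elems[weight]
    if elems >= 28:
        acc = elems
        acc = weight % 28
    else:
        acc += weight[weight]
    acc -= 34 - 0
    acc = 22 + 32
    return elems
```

acc = acc + weight[weight]

Transformed code:
def op(elems, weight, acc):
    record(40)
    if 1 > 39:
        return weight
    else:
        weight = 19 <= weight
    elems = weight[elems]
    for tmp in acc:
        record(elems)
        if weight == weight:
            continue
    if elems >= 28:
        acc = elems
        acc = weight % 28
    else:
        acc = acc + weight[weight]
    acc = acc - (34 - 0)
    acc = 22 + 32
    return elems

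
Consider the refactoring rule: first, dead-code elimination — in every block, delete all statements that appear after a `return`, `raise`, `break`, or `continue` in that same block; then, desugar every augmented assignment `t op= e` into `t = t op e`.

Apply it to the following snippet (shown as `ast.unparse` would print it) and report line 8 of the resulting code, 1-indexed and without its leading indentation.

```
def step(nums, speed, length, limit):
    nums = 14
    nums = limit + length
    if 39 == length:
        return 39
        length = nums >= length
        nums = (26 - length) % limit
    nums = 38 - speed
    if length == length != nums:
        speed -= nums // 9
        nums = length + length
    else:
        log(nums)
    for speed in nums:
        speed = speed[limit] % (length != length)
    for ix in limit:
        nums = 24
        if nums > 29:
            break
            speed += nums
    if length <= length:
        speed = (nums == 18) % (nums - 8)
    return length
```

speed = speed - nums // 9

Transformed code:
def step(nums, speed, length, limit):
    nums = 14
    nums = limit + length
    if 39 == length:
        return 39
    nums = 38 - speed
    if length == length != nums:
        speed = speed - nums // 9
        nums = length + length
    else:
        log(nums)
    for speed in nums:
        speed = speed[limit] % (length != length)
    for ix in limit:
        nums = 24
        if nums > 29:
            break
    if length <= length:
        speed = (nums == 18) % (nums - 8)
    return length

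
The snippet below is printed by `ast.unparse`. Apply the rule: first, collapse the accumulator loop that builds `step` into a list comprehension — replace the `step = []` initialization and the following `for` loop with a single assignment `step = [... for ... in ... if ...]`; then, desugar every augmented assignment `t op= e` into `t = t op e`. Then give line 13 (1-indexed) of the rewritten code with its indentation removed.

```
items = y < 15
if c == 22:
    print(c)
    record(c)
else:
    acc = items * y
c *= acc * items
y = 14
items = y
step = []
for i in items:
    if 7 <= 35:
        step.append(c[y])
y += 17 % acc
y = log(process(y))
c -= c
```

c = c - c

Transformed code:
items = y < 15
if c == 22:
    print(c)
    record(c)
else:
    acc = items * y
c = c * (acc * items)
y = 14
items = y
step = [c[y] for i in items if 7 <= 35]
y = y + 17 % acc
y = log(process(y))
c = c - c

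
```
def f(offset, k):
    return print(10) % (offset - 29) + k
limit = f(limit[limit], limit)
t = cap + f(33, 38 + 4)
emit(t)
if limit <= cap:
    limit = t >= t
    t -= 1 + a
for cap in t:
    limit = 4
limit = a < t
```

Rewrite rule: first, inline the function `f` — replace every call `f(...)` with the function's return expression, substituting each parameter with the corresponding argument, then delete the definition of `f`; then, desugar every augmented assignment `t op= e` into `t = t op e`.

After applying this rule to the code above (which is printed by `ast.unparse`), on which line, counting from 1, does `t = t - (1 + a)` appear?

6

Transformed code:
limit = print(10) % (limit[limit] - 29) + limit
t = cap + (print(10) % (33 - 29) + (38 + 4))
emit(t)
if limit <= cap:
    limit = t >= t
    t = t - (1 + a)
for cap in t:
    limit = 4
limit = a < t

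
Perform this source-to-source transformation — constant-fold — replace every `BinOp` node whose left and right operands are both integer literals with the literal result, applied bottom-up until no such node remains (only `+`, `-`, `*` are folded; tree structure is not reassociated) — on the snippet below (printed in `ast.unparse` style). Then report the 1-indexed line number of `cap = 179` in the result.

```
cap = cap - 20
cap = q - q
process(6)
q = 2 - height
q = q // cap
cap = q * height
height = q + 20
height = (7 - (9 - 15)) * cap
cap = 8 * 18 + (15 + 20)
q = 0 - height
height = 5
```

Transformed code:
cap = cap - 20
cap = q - q
process(6)
q = 2 - height
q = q // cap
cap = q * height
height = q + 20
height = 13 * cap
cap = 179
q = 0 - height
height = 5

9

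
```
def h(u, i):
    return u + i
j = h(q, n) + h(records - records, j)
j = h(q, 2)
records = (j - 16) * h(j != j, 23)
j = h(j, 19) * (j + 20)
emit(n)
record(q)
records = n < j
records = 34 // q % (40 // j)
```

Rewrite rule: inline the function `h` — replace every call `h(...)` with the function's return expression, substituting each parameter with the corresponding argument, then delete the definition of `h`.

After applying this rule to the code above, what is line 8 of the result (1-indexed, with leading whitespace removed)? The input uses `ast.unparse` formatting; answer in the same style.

records = 34 // q % (40 // j)

Transformed code:
j = q + n + (records - records + j)
j = q + 2
records = (j - 16) * ((j != j) + 23)
j = (j + 19) * (j + 20)
emit(n)
record(q)
records = n < j
records = 34 // q % (40 // j)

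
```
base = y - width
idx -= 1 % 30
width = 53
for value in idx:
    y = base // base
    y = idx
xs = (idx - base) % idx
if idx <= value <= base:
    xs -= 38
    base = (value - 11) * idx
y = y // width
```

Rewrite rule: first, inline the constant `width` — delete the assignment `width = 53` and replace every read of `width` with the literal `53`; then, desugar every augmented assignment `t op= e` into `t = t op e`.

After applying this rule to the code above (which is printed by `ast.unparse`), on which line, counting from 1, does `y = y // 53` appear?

Transformed code:
base = y - 53
idx = idx - 1 % 30
for value in idx:
    y = base // base
    y = idx
xs = (idx - base) % idx
if idx <= value <= base:
    xs = xs - 38
    base = (value - 11) * idx
y = y // 53

10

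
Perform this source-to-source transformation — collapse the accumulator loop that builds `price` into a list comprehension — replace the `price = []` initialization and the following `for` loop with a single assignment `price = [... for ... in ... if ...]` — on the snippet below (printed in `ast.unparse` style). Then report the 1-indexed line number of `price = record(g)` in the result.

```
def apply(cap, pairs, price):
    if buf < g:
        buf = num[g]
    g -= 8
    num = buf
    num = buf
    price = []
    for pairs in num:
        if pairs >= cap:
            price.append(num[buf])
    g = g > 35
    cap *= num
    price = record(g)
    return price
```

Transformed code:
def apply(cap, pairs, price):
    if buf < g:
        buf = num[g]
    g -= 8
    num = buf
    num = buf
    price = [num[buf] for pairs in num if pairs >= cap]
    g = g > 35
    cap *= num
    price = record(g)
    return price

10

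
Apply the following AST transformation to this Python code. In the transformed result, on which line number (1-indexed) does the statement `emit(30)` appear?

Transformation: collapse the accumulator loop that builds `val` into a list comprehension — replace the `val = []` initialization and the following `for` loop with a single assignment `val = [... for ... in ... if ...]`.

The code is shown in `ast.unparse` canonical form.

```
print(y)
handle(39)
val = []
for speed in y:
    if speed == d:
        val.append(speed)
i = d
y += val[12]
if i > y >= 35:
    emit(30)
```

7

Transformed code:
print(y)
handle(39)
val = [speed for speed in y if speed == d]
i = d
y += val[12]
if i > y >= 35:
    emit(30)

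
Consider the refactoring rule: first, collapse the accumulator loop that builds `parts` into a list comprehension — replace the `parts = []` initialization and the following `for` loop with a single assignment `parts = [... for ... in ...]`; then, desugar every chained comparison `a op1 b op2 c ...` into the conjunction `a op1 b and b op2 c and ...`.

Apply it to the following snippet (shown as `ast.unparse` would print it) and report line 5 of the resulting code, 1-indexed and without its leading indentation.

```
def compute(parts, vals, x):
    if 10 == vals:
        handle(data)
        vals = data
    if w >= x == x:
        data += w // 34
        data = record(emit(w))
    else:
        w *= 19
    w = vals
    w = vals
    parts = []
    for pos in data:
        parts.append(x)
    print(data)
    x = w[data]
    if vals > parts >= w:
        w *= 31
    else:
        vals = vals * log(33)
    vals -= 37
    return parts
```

Transformed code:
def compute(parts, vals, x):
    if 10 == vals:
        handle(data)
        vals = data
    if w >= x and x == x:
        data += w // 34
        data = record(emit(w))
    else:
        w *= 19
    w = vals
    w = vals
    parts = [x for pos in data]
    print(data)
    x = w[data]
    if vals > parts and parts >= w:
        w *= 31
    else:
        vals = vals * log(33)
    vals -= 37
    return parts

if w >= x and x == x:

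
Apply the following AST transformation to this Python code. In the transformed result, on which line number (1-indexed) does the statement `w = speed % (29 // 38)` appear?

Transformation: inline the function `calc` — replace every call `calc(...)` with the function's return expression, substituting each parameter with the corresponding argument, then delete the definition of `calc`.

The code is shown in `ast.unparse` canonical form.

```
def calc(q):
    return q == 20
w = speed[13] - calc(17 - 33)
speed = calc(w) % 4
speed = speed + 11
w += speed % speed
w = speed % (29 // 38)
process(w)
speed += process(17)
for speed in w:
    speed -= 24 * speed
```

5

Transformed code:
w = speed[13] - (17 - 33 == 20)
speed = (w == 20) % 4
speed = speed + 11
w += speed % speed
w = speed % (29 // 38)
process(w)
speed += process(17)
for speed in w:
    speed -= 24 * speed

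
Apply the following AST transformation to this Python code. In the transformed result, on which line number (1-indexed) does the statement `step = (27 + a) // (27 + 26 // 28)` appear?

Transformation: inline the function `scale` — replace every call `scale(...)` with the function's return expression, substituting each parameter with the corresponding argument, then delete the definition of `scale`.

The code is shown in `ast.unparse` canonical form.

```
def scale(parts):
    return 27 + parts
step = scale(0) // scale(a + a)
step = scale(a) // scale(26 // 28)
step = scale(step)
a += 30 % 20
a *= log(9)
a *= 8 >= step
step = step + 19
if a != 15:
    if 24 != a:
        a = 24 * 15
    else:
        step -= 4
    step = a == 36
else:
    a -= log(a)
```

Transformed code:
step = (27 + 0) // (27 + (a + a))
step = (27 + a) // (27 + 26 // 28)
step = 27 + step
a += 30 % 20
a *= log(9)
a *= 8 >= step
step = step + 19
if a != 15:
    if 24 != a:
        a = 24 * 15
    else:
        step -= 4
    step = a == 36
else:
    a -= log(a)

2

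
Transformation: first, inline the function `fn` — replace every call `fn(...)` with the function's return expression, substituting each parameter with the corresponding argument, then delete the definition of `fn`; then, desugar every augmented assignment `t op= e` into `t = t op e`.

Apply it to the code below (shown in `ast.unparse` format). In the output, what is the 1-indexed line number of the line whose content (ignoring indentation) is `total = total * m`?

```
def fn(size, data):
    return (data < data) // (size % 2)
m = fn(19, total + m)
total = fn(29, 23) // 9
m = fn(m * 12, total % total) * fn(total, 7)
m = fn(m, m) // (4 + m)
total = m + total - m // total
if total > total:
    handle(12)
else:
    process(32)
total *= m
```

10

Transformed code:
m = (total + m < total + m) // (19 % 2)
total = (23 < 23) // (29 % 2) // 9
m = (total % total < total % total) // (m * 12 % 2) * ((7 < 7) // (total % 2))
m = (m < m) // (m % 2) // (4 + m)
total = m + total - m // total
if total > total:
    handle(12)
else:
    process(32)
total = total * m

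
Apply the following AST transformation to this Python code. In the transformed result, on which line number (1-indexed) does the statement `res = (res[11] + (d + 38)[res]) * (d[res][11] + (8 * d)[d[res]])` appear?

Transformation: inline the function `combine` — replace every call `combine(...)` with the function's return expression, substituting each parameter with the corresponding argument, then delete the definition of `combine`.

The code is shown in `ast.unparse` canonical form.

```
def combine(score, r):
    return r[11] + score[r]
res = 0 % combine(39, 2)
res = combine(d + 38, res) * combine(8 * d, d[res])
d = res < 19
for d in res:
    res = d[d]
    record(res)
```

2

Transformed code:
res = 0 % (2[11] + 39[2])
res = (res[11] + (d + 38)[res]) * (d[res][11] + (8 * d)[d[res]])
d = res < 19
for d in res:
    res = d[d]
    record(res)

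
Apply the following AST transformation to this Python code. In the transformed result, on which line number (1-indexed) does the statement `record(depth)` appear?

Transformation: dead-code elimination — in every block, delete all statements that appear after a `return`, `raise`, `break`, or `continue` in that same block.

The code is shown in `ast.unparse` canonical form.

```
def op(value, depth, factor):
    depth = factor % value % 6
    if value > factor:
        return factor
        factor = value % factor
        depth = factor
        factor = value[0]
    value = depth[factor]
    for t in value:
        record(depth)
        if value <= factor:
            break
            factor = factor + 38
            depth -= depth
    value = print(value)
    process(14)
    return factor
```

Transformed code:
def op(value, depth, factor):
    depth = factor % value % 6
    if value > factor:
        return factor
    value = depth[factor]
    for t in value:
        record(depth)
        if value <= factor:
            break
    value = print(value)
    process(14)
    return factor

7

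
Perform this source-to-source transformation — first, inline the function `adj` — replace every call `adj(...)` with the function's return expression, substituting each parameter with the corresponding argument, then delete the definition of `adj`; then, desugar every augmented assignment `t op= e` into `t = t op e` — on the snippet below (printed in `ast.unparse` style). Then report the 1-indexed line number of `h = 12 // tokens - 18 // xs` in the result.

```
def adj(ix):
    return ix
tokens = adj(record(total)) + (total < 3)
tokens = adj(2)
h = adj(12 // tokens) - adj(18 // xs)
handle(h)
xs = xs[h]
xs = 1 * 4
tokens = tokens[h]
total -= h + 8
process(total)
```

3

Transformed code:
tokens = record(total) + (total < 3)
tokens = 2
h = 12 // tokens - 18 // xs
handle(h)
xs = xs[h]
xs = 1 * 4
tokens = tokens[h]
total = total - (h + 8)
process(total)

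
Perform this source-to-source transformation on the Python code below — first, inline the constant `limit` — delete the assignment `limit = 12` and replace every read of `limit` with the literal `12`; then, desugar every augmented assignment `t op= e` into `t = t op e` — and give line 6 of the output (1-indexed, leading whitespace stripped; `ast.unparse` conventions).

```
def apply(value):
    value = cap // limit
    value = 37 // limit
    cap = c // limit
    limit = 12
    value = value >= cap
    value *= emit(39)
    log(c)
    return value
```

Transformed code:
def apply(value):
    value = cap // 12
    value = 37 // 12
    cap = c // 12
    value = value >= cap
    value = value * emit(39)
    log(c)
    return value

value = value * emit(39)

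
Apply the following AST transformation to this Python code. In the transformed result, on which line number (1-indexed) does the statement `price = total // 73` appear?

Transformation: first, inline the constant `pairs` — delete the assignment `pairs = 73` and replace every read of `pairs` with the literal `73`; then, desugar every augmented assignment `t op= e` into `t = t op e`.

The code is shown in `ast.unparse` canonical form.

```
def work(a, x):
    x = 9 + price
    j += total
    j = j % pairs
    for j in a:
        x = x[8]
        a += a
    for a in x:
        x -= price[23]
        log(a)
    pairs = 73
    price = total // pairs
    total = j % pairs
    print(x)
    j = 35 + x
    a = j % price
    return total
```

Transformed code:
def work(a, x):
    x = 9 + price
    j = j + total
    j = j % 73
    for j in a:
        x = x[8]
        a = a + a
    for a in x:
        x = x - price[23]
        log(a)
    price = total // 73
    total = j % 73
    print(x)
    j = 35 + x
    a = j % price
    return total

11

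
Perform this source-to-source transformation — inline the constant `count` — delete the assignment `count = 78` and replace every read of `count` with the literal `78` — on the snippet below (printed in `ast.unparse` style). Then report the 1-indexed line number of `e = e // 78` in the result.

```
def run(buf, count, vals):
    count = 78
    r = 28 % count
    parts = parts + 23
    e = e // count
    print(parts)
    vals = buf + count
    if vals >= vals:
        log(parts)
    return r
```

4

Transformed code:
def run(buf, count, vals):
    r = 28 % 78
    parts = parts + 23
    e = e // 78
    print(parts)
    vals = buf + 78
    if vals >= vals:
        log(parts)
    return r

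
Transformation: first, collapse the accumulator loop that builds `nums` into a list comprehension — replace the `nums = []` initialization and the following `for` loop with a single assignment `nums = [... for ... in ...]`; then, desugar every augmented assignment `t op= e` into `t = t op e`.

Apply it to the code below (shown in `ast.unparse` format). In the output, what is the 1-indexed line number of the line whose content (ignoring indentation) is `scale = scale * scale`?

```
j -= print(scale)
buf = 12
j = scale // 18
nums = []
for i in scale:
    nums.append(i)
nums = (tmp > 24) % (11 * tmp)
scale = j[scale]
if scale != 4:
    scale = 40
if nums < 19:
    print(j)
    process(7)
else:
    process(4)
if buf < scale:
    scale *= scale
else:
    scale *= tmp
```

15

Transformed code:
j = j - print(scale)
buf = 12
j = scale // 18
nums = [i for i in scale]
nums = (tmp > 24) % (11 * tmp)
scale = j[scale]
if scale != 4:
    scale = 40
if nums < 19:
    print(j)
    process(7)
else:
    process(4)
if buf < scale:
    scale = scale * scale
else:
    scale = scale * tmp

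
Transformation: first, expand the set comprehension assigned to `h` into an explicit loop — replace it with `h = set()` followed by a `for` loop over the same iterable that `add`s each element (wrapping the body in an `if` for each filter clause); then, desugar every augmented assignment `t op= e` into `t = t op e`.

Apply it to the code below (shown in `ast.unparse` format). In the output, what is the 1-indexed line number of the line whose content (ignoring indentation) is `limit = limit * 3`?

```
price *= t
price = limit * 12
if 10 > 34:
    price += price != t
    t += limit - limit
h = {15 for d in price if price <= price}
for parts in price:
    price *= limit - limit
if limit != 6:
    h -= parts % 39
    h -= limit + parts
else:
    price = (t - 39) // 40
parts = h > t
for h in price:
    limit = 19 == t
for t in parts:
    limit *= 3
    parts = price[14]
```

Transformed code:
price = price * t
price = limit * 12
if 10 > 34:
    price = price + (price != t)
    t = t + (limit - limit)
h = set()
for d in price:
    if price <= price:
        h.add(15)
for parts in price:
    price = price * (limit - limit)
if limit != 6:
    h = h - parts % 39
    h = h - (limit + parts)
else:
    price = (t - 39) // 40
parts = h > t
for h in price:
    limit = 19 == t
for t in parts:
    limit = limit * 3
    parts = price[14]

21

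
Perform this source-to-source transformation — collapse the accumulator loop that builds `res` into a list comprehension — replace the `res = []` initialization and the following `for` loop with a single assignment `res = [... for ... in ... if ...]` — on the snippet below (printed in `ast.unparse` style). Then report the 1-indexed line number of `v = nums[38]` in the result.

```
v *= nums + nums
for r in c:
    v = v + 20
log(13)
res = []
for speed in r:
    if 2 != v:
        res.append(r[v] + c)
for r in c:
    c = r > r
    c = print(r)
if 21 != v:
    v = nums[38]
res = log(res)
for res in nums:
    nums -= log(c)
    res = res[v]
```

10

Transformed code:
v *= nums + nums
for r in c:
    v = v + 20
log(13)
res = [r[v] + c for speed in r if 2 != v]
for r in c:
    c = r > r
    c = print(r)
if 21 != v:
    v = nums[38]
res = log(res)
for res in nums:
    nums -= log(c)
    res = res[v]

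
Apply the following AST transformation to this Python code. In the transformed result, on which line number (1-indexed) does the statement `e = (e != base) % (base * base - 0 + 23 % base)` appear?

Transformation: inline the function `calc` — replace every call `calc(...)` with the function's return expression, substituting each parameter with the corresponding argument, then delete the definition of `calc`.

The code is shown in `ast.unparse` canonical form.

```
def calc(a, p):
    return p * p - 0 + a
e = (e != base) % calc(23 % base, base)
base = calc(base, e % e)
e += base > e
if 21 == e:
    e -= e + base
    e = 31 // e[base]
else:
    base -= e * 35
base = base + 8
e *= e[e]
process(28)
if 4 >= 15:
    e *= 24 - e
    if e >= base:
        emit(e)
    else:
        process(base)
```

Transformed code:
e = (e != base) % (base * base - 0 + 23 % base)
base = e % e * (e % e) - 0 + base
e += base > e
if 21 == e:
    e -= e + base
    e = 31 // e[base]
else:
    base -= e * 35
base = base + 8
e *= e[e]
process(28)
if 4 >= 15:
    e *= 24 - e
    if e >= base:
        emit(e)
    else:
        process(base)

1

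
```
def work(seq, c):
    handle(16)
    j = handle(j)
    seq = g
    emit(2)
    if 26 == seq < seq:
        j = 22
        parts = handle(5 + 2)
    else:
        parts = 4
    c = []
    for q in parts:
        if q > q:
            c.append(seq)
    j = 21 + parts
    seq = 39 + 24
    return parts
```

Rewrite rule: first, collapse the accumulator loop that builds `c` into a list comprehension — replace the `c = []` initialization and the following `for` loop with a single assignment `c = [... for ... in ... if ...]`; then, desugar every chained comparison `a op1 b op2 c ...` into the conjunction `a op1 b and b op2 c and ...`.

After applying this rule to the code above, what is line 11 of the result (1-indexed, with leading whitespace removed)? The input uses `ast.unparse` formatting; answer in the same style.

Transformed code:
def work(seq, c):
    handle(16)
    j = handle(j)
    seq = g
    emit(2)
    if 26 == seq and seq < seq:
        j = 22
        parts = handle(5 + 2)
    else:
        parts = 4
    c = [seq for q in parts if q > q]
    j = 21 + parts
    seq = 39 + 24
    return parts

c = [seq for q in parts if q > q]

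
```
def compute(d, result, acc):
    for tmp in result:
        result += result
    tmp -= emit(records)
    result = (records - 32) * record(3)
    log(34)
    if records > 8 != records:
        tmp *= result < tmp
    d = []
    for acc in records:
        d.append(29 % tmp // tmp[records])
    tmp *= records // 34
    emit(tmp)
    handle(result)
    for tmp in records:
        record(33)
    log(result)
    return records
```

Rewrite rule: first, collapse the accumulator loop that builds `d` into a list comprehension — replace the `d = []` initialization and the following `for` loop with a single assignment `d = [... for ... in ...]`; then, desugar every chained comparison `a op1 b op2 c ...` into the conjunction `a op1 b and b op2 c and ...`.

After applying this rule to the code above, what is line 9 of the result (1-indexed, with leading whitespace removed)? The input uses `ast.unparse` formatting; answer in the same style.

Transformed code:
def compute(d, result, acc):
    for tmp in result:
        result += result
    tmp -= emit(records)
    result = (records - 32) * record(3)
    log(34)
    if records > 8 and 8 != records:
        tmp *= result < tmp
    d = [29 % tmp // tmp[records] for acc in records]
    tmp *= records // 34
    emit(tmp)
    handle(result)
    for tmp in records:
        record(33)
    log(result)
    return records

d = [29 % tmp // tmp[records] for acc in records]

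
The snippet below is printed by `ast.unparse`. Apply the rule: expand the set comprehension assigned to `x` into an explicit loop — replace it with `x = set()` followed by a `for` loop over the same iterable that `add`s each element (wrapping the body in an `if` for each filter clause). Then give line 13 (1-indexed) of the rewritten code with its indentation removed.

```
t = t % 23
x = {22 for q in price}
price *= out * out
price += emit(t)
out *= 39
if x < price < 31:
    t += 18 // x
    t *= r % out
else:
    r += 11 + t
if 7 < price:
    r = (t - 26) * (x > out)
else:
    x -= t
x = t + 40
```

if 7 < price:

Transformed code:
t = t % 23
x = set()
for q in price:
    x.add(22)
price *= out * out
price += emit(t)
out *= 39
if x < price < 31:
    t += 18 // x
    t *= r % out
else:
    r += 11 + t
if 7 < price:
    r = (t - 26) * (x > out)
else:
    x -= t
x = t + 40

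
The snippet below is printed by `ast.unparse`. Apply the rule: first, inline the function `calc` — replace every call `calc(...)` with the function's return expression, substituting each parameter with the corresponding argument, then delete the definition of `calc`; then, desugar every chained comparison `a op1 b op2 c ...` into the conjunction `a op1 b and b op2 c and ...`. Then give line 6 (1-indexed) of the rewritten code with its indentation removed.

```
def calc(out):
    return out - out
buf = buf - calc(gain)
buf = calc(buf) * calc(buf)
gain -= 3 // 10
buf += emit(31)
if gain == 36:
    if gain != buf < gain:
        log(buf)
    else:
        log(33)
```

Transformed code:
buf = buf - (gain - gain)
buf = (buf - buf) * (buf - buf)
gain -= 3 // 10
buf += emit(31)
if gain == 36:
    if gain != buf and buf < gain:
        log(buf)
    else:
        log(33)

if gain != buf and buf < gain:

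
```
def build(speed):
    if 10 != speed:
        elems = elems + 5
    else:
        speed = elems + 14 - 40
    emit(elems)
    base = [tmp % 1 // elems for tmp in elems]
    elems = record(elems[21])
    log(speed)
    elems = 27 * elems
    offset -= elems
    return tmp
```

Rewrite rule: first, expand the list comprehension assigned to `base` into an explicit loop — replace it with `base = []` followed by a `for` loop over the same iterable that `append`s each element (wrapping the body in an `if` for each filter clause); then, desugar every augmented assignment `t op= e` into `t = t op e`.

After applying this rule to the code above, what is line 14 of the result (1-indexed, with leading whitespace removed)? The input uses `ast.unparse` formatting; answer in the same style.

return tmp

Transformed code:
def build(speed):
    if 10 != speed:
        elems = elems + 5
    else:
        speed = elems + 14 - 40
    emit(elems)
    base = []
    for tmp in elems:
        base.append(tmp % 1 // elems)
    elems = record(elems[21])
    log(speed)
    elems = 27 * elems
    offset = offset - elems
    return tmp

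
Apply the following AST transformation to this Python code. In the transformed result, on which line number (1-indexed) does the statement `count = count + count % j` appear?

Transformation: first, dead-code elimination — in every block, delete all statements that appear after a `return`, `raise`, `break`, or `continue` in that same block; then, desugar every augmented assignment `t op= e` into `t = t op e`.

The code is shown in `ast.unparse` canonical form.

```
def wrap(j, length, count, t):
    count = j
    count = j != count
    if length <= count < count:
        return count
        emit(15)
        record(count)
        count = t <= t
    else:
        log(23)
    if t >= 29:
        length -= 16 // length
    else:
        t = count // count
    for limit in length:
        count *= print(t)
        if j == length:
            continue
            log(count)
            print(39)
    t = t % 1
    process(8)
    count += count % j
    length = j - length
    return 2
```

Transformed code:
def wrap(j, length, count, t):
    count = j
    count = j != count
    if length <= count < count:
        return count
    else:
        log(23)
    if t >= 29:
        length = length - 16 // length
    else:
        t = count // count
    for limit in length:
        count = count * print(t)
        if j == length:
            continue
    t = t % 1
    process(8)
    count = count + count % j
    length = j - length
    return 2

18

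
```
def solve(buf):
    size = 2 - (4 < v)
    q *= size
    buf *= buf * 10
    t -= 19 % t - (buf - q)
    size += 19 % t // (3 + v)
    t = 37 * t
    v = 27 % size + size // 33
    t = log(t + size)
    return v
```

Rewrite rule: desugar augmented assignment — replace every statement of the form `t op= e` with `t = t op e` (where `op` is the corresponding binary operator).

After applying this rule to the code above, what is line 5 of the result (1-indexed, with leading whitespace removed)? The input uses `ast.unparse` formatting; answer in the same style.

Transformed code:
def solve(buf):
    size = 2 - (4 < v)
    q = q * size
    buf = buf * (buf * 10)
    t = t - (19 % t - (buf - q))
    size = size + 19 % t // (3 + v)
    t = 37 * t
    v = 27 % size + size // 33
    t = log(t + size)
    return v

t = t - (19 % t - (buf - q))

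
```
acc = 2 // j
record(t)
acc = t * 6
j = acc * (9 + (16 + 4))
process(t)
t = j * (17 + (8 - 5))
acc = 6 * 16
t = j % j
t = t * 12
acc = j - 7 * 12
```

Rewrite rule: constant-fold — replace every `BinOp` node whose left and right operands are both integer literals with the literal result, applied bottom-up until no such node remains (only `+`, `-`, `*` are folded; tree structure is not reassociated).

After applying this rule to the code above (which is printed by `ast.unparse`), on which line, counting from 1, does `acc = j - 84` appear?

10

Transformed code:
acc = 2 // j
record(t)
acc = t * 6
j = acc * 29
process(t)
t = j * 20
acc = 96
t = j % j
t = t * 12
acc = j - 84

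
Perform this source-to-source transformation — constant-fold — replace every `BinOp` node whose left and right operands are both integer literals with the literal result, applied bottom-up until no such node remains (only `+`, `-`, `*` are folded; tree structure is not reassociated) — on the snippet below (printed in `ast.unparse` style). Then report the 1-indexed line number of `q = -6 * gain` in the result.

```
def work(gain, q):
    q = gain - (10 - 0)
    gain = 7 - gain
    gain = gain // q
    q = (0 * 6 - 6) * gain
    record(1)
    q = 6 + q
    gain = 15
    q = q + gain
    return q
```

5

Transformed code:
def work(gain, q):
    q = gain - 10
    gain = 7 - gain
    gain = gain // q
    q = -6 * gain
    record(1)
    q = 6 + q
    gain = 15
    q = q + gain
    return q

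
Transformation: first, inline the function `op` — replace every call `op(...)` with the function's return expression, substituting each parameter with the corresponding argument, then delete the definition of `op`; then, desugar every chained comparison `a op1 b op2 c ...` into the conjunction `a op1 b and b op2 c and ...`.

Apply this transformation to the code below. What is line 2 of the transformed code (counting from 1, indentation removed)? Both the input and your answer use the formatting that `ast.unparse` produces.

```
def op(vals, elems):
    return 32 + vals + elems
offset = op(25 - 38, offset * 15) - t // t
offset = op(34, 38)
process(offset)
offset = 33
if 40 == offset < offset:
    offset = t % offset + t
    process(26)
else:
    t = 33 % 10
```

Transformed code:
offset = 32 + (25 - 38) + offset * 15 - t // t
offset = 32 + 34 + 38
process(offset)
offset = 33
if 40 == offset and offset < offset:
    offset = t % offset + t
    process(26)
else:
    t = 33 % 10

offset = 32 + 34 + 38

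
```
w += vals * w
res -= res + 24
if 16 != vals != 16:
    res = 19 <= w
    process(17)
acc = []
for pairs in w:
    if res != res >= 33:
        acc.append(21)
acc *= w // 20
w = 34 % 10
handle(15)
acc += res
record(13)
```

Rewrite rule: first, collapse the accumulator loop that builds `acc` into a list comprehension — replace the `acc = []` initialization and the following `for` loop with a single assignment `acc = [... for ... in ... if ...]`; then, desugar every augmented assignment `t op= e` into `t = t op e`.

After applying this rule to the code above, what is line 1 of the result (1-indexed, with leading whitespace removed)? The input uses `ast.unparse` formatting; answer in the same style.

w = w + vals * w

Transformed code:
w = w + vals * w
res = res - (res + 24)
if 16 != vals != 16:
    res = 19 <= w
    process(17)
acc = [21 for pairs in w if res != res >= 33]
acc = acc * (w // 20)
w = 34 % 10
handle(15)
acc = acc + res
record(13)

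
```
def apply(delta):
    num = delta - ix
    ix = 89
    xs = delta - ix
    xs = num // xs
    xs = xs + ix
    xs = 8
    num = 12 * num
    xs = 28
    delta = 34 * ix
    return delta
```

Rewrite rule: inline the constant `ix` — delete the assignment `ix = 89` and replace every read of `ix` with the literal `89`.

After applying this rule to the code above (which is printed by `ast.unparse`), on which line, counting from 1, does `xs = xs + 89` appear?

5

Transformed code:
def apply(delta):
    num = delta - 89
    xs = delta - 89
    xs = num // xs
    xs = xs + 89
    xs = 8
    num = 12 * num
    xs = 28
    delta = 34 * 89
    return delta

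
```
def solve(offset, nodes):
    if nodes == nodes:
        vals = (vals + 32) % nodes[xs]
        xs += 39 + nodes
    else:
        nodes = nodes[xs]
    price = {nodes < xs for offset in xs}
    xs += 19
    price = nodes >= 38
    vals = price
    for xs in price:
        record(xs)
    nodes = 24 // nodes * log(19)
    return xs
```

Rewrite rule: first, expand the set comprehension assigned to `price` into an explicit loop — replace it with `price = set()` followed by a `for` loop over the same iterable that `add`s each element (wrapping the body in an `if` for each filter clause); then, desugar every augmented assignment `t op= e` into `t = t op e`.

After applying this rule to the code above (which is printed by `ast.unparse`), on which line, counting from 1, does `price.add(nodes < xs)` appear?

Transformed code:
def solve(offset, nodes):
    if nodes == nodes:
        vals = (vals + 32) % nodes[xs]
        xs = xs + (39 + nodes)
    else:
        nodes = nodes[xs]
    price = set()
    for offset in xs:
        price.add(nodes < xs)
    xs = xs + 19
    price = nodes >= 38
    vals = price
    for xs in price:
        record(xs)
    nodes = 24 // nodes * log(19)
    return xs

9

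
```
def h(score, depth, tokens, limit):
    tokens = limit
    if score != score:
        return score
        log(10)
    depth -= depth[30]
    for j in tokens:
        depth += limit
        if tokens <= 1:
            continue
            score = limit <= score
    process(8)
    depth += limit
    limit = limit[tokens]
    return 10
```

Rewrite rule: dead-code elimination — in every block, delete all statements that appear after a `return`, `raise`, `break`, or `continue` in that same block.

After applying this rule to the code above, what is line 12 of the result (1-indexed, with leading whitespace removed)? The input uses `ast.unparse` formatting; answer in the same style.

Transformed code:
def h(score, depth, tokens, limit):
    tokens = limit
    if score != score:
        return score
    depth -= depth[30]
    for j in tokens:
        depth += limit
        if tokens <= 1:
            continue
    process(8)
    depth += limit
    limit = limit[tokens]
    return 10

limit = limit[tokens]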